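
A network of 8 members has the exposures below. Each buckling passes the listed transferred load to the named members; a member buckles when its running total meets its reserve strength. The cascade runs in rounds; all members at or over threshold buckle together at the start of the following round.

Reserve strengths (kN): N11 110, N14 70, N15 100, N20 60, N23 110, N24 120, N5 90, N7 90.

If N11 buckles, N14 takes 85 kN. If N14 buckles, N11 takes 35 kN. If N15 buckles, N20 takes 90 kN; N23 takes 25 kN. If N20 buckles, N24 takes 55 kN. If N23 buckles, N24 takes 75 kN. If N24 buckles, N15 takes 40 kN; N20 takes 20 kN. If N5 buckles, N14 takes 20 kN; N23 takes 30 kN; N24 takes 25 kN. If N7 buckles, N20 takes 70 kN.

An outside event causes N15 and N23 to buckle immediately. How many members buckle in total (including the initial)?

Round 1 — N15, N23 buckle (initial).
  N20: +90 → 90 ≥ 60
  N24: +75 → 75 < 120
Round 2 — N20 buckles.
  N24: +55 → 130 ≥ 120
Round 3 — N24 buckles.
No further bucklings.

4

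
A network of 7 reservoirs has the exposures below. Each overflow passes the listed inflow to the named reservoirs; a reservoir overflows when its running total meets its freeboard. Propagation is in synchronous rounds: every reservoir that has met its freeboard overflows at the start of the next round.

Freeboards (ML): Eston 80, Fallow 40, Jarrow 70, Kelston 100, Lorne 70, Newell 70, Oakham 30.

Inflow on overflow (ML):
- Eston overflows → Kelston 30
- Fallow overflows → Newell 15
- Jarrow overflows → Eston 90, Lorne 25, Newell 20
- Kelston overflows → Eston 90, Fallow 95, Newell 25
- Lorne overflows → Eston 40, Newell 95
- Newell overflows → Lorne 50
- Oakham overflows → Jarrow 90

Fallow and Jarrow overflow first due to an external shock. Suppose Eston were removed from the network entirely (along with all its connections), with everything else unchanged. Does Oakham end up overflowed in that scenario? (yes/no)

no

With Eston removed:
Round 1 — Fallow, Jarrow overflow (initial).
  Lorne: +25 → 25 < 70
  Newell: +15+20 → 35 < 70
No further overflows.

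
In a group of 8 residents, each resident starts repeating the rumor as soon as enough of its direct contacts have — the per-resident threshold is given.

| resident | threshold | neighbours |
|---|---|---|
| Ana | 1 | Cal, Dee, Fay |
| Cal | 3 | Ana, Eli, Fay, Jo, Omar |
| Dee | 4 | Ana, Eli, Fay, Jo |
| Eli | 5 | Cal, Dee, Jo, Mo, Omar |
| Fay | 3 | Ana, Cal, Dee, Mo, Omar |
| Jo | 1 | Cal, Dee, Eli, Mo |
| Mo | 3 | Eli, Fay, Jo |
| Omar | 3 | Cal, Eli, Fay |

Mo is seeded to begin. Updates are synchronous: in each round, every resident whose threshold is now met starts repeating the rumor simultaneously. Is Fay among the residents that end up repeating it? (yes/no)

Round 1 — Mo starts repeating the rumor (initial).
Round 2 — checking thresholds:
  Eli: 1 of 5 neighbours < 5, holds.
  Fay: 1 of 5 neighbours < 3, holds.
  Jo: 1 of 4 neighbours ≥ 1, starts repeating the rumor.
Round 3 — no new spreads; cascade stops.

no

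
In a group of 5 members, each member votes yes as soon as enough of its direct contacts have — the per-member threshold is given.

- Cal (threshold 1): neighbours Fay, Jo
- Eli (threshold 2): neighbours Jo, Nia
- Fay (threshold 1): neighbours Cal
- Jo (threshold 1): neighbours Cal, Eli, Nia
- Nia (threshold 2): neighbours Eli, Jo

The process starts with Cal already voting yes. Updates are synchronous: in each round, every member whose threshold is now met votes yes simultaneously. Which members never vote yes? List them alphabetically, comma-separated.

Eli, Nia

Round 1 — Cal votes yes (initial).
Round 2 — checking thresholds:
  Fay: 1 of 1 neighbours ≥ 1, votes yes.
  Jo: 1 of 3 neighbours ≥ 1, votes yes.
Round 3 — no new yes votes; cascade stops.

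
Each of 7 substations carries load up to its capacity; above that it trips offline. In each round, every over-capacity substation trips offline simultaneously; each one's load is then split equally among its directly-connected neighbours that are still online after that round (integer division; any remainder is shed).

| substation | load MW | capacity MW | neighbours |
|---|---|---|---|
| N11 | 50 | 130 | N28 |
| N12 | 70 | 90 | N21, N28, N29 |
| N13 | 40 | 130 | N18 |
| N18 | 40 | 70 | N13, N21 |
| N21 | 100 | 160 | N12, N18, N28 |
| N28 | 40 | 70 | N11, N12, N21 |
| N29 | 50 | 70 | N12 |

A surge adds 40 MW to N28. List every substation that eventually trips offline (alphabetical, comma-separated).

N12, N13, N18, N21, N28, N29

Round 1 — N28 at 80 > 70. N28 trips offline.
  N28 sheds 80 MW to N11, N12, N21: 26 each (2 lost).
    N11: 50+26 = 76 ≤ 130
    N12: 70+26 = 96 > 90
    N21: 100+26 = 126 ≤ 160
Round 2 — N12 trips offline.
  N12 sheds 96 MW to N21, N29: 48 each.
    N21: 126+48 = 174 > 160
    N29: 50+48 = 98 > 70
Round 3 — N21, N29 trip offline.
  N21 sheds 174 MW to N18: 174 each.
    N18: 40+174 = 214 > 70
  N29 sheds 98 MW: no online neighbours, lost.
Round 4 — N18 trips offline.
  N18 sheds 214 MW to N13: 214 each.
    N13: 40+214 = 254 > 130
Round 5 — N13 trips offline.
  N13 sheds 254 MW: no online neighbours, lost.
No further trips.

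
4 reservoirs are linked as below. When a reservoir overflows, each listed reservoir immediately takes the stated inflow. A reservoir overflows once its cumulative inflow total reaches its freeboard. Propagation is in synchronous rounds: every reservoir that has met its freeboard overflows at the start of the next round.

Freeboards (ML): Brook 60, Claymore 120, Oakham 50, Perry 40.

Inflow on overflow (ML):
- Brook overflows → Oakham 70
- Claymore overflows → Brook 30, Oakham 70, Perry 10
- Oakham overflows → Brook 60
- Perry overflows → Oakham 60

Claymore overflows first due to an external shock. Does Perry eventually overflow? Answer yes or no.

Round 1 — Claymore overflows (initial).
  Brook: +30 → 30 < 60
  Oakham: +70 → 70 ≥ 50
  Perry: +10 → 10 < 40
Round 2 — Oakham overflows.
  Brook: +60 → 90 ≥ 60
Round 3 — Brook overflows.
No further overflows.

no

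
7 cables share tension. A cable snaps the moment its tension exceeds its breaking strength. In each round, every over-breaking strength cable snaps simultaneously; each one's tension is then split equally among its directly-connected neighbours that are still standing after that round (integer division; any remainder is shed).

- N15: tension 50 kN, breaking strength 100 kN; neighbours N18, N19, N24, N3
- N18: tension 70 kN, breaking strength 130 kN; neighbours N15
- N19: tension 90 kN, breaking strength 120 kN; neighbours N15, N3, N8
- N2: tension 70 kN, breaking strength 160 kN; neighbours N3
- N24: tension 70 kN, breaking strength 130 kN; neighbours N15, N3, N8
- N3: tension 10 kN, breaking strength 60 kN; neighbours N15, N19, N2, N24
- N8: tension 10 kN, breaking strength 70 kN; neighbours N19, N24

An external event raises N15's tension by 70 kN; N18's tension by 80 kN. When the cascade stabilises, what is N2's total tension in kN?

Round 1 — N15 at 120 > 100; N18 at 150 > 130. N15, N18 snap.
  N15 sheds 120 kN to N19, N24, N3: 40 each.
    N19: 90+40 = 130 > 120
    N24: 70+40 = 110 ≤ 130
    N3: 10+40 = 50 ≤ 60
  N18 sheds 150 kN: no online neighbours, lost.
Round 2 — N19 snaps.
  N19 sheds 130 kN to N3, N8: 65 each.
    N3: 50+65 = 115 > 60
    N8: 10+65 = 75 > 70
Round 3 — N3, N8 snap.
  N3 sheds 115 kN to N2, N24: 57 each (1 lost).
    N2: 70+57 = 127 ≤ 160
    N24: 110+57 = 167 > 130
  N8 sheds 75 kN to N24: 75 each.
    N24: 167+75 = 242 > 130
Round 4 — N24 snaps.
  N24 sheds 242 kN: no online neighbours, lost.
No further breaks.

127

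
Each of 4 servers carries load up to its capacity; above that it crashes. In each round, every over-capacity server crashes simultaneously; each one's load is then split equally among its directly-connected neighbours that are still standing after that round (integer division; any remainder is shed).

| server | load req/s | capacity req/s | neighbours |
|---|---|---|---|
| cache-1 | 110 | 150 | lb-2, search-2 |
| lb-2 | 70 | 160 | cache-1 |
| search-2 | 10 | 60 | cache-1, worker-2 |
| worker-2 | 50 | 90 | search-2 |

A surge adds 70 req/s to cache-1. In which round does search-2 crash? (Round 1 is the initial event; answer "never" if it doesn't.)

2

Round 1 — cache-1 at 180 > 150. cache-1 crashes.
  cache-1 sheds 180 req/s to lb-2, search-2: 90 each.
    lb-2: 70+90 = 160 ≤ 160
    search-2: 10+90 = 100 > 60
Round 2 — search-2 crashes.
  search-2 sheds 100 req/s to worker-2: 100 each.
    worker-2: 50+100 = 150 > 90
Round 3 — worker-2 crashes.
  worker-2 sheds 150 req/s: no online neighbours, lost.
No further crashes.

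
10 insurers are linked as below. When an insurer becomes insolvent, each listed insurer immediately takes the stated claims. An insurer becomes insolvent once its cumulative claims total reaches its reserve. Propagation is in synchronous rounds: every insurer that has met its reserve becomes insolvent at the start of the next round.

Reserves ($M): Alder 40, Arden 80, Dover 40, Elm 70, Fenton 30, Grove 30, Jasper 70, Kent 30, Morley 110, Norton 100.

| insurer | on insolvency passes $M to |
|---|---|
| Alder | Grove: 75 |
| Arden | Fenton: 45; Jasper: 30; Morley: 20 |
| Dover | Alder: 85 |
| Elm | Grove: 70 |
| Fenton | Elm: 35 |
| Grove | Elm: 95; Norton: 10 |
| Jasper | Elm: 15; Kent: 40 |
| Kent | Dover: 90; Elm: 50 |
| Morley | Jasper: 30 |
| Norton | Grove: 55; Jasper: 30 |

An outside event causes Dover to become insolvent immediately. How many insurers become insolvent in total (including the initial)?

Round 1 — Dover becomes insolvent (initial).
  Alder: +85 → 85 ≥ 40
Round 2 — Alder becomes insolvent.
  Grove: +75 → 75 ≥ 30
Round 3 — Grove becomes insolvent.
  Elm: +95 → 95 ≥ 70
  Norton: +10 → 10 < 100
Round 4 — Elm becomes insolvent.
No further insolvencies.

4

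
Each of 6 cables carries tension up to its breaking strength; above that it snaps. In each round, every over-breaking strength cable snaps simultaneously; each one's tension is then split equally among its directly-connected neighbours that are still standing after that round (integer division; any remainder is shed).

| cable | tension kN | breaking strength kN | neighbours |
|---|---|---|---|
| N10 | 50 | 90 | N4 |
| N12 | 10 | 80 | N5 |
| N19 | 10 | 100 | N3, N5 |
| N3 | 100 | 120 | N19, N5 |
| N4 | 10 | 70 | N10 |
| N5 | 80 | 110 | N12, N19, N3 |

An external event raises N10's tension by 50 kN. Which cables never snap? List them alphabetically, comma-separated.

N12, N19, N3, N5

Round 1 — N10 at 100 > 90. N10 snaps.
  N10 sheds 100 kN to N4: 100 each.
    N4: 10+100 = 110 > 70
Round 2 — N4 snaps.
  N4 sheds 110 kN: no online neighbours, lost.
No further breaks.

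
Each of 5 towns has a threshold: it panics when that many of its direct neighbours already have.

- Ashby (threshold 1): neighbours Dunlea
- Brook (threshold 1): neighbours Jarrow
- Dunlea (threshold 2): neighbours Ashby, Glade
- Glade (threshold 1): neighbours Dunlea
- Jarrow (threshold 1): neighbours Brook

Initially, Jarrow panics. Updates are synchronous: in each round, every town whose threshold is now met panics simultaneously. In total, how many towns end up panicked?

2

Round 1 — Jarrow panics (initial).
Round 2 — checking thresholds:
  Brook: 1 of 1 neighbours ≥ 1, panics.
Round 3 — no new panics; cascade stops.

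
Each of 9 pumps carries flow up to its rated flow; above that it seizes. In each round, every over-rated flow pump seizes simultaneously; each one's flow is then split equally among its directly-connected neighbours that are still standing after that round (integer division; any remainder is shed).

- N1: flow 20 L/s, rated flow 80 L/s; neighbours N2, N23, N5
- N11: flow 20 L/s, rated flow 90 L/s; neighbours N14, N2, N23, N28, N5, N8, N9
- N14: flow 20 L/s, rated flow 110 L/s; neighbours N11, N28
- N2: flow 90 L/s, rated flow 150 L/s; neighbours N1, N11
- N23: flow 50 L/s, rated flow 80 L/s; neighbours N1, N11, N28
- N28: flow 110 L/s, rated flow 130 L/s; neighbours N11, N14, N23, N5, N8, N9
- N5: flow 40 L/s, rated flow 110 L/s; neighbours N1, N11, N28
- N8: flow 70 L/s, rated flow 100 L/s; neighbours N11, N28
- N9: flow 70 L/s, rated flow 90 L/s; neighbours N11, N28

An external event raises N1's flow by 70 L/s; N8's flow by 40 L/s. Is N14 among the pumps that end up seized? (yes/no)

Round 1 — N1 at 90 > 80; N8 at 110 > 100. N1, N8 seize.
  N1 sheds 90 L/s to N2, N23, N5: 30 each.
    N2: 90+30 = 120 ≤ 150
    N23: 50+30 = 80 ≤ 80
    N5: 40+30 = 70 ≤ 110
  N8 sheds 110 L/s to N11, N28: 55 each.
    N11: 20+55 = 75 ≤ 90
    N28: 110+55 = 165 > 130
Round 2 — N28 seizes.
  N28 sheds 165 L/s to N11, N14, N23, N5, N9: 33 each.
    N11: 75+33 = 108 > 90
    N14: 20+33 = 53 ≤ 110
    N23: 80+33 = 113 > 80
    N5: 70+33 = 103 ≤ 110
    N9: 70+33 = 103 > 90
Round 3 — N11, N23, N9 seize.
  N11 sheds 108 L/s to N14, N2, N5: 36 each.
    N14: 53+36 = 89 ≤ 110
    N2: 120+36 = 156 > 150
    N5: 103+36 = 139 > 110
  N23 sheds 113 L/s: no online neighbours, lost.
  N9 sheds 103 L/s: no online neighbours, lost.
Round 4 — N2, N5 seize.
  N2 sheds 156 L/s: no online neighbours, lost.
  N5 sheds 139 L/s: no online neighbours, lost.
No further seizures.

no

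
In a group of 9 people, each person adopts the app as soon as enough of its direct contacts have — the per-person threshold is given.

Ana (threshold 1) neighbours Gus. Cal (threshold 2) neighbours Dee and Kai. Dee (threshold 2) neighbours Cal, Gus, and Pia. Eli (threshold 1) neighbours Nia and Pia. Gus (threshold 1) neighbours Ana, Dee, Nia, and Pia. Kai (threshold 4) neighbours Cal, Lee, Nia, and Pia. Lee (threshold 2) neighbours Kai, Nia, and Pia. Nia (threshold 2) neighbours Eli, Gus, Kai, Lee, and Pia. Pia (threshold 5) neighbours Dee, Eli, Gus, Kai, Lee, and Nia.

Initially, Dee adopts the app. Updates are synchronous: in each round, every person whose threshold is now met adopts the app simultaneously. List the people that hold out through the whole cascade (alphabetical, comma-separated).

Cal, Eli, Kai, Lee, Nia, Pia

Round 1 — Dee adopts the app (initial).
Round 2 — checking thresholds:
  Cal: 1 of 2 neighbours < 2, not yet.
  Gus: 1 of 4 neighbours ≥ 1, adopts the app.
  Pia: 1 of 6 neighbours < 5, not yet.
Round 3 — checking thresholds:
  Ana: 1 of 1 neighbours ≥ 1, adopts the app.
  Cal: 1 of 2 neighbours < 2, not yet.
  Nia: 1 of 5 neighbours < 2, not yet.
  Pia: 2 of 6 neighbours < 5, not yet.
Round 4 — no new adoptions; cascade stops.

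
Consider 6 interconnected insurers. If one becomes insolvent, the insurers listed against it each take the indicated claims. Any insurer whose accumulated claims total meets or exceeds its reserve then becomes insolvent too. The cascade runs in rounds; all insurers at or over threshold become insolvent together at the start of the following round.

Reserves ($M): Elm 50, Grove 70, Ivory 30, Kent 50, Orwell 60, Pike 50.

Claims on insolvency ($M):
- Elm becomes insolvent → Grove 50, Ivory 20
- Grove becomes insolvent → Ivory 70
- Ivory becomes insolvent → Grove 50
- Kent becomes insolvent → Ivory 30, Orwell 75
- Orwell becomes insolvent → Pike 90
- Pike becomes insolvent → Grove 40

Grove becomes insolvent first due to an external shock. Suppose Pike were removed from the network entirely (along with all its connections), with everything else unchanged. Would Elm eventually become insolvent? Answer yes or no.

no

With Pike removed:
Round 1 — Grove becomes insolvent (initial).
  Ivory: +70 → 70 ≥ 30
Round 2 — Ivory becomes insolvent.
No further insolvencies.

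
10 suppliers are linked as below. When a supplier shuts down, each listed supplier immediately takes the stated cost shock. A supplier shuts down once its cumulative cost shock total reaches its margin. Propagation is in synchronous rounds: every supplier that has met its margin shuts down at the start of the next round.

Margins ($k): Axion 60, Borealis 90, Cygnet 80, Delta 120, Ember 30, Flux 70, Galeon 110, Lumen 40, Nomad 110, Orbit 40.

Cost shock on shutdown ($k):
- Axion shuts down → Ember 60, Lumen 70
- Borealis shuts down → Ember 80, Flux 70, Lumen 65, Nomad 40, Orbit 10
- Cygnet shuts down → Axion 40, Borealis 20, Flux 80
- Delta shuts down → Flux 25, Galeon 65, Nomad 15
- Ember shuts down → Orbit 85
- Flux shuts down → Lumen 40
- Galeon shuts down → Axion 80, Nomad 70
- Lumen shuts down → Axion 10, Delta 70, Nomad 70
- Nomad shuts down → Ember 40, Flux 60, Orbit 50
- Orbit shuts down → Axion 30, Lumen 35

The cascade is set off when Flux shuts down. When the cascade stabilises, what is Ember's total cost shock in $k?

0

Round 1 — Flux shuts down (initial).
  Lumen: +40 → 40 ≥ 40
Round 2 — Lumen shuts down.
  Axion: +10 → 10 < 60
  Delta: +70 → 70 < 120
  Nomad: +70 → 70 < 110
No further shutdowns.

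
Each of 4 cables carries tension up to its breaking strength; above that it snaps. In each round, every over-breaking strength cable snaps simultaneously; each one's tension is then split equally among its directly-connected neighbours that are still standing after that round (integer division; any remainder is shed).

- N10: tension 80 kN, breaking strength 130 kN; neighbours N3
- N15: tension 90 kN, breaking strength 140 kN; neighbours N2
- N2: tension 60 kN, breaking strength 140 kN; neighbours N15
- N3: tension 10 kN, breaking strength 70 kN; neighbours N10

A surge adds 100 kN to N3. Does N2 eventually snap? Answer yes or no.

no

Round 1 — N3 at 110 > 70. N3 snaps.
  N3 sheds 110 kN to N10: 110 each.
    N10: 80+110 = 190 > 130
Round 2 — N10 snaps.
  N10 sheds 190 kN: no online neighbours, lost.
No further breaks.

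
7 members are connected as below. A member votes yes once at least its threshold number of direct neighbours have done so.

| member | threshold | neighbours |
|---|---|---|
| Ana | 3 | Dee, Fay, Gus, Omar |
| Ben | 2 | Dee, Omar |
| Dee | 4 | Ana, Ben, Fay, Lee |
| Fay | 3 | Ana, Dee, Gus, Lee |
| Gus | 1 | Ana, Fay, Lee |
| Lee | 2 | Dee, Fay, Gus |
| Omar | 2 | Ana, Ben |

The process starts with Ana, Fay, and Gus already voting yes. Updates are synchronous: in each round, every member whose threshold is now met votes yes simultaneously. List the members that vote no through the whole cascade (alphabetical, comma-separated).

Ben, Dee, Omar

Round 1 — Ana, Fay, Gus vote yes (initial).
Round 2 — checking thresholds:
  Dee: 2 of 4 neighbours < 4, not yet.
  Lee: 2 of 3 neighbours ≥ 2, votes yes.
  Omar: 1 of 2 neighbours < 2, not yet.
Round 3 — no new yes votes; cascade stops.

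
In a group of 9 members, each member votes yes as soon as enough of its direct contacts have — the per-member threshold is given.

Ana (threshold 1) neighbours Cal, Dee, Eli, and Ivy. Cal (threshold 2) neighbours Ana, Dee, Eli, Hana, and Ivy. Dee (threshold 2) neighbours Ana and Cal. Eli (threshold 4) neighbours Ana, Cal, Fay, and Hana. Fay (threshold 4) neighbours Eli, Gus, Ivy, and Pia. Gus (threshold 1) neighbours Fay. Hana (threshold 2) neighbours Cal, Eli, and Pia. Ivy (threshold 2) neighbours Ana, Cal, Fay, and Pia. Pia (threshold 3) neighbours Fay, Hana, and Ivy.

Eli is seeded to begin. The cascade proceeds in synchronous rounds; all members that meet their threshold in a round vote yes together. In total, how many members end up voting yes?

6

Round 1 — Eli votes yes (initial).
Round 2 — checking thresholds:
  Ana: 1 of 4 neighbours ≥ 1, votes yes.
  Cal: 1 of 5 neighbours < 2, holds.
  Fay: 1 of 4 neighbours < 4, holds.
  Hana: 1 of 3 neighbours < 2, holds.
Round 3 — checking thresholds:
  Cal: 2 of 5 neighbours ≥ 2, votes yes.
  Dee: 1 of 2 neighbours < 2, holds.
  Fay: 1 of 4 neighbours < 4, holds.
  Hana: 1 of 3 neighbours < 2, holds.
  Ivy: 1 of 4 neighbours < 2, holds.
Round 4 — checking thresholds:
  Dee: 2 of 2 neighbours ≥ 2, votes yes.
  Fay: 1 of 4 neighbours < 4, holds.
  Hana: 2 of 3 neighbours ≥ 2, votes yes.
  Ivy: 2 of 4 neighbours ≥ 2, votes yes.
Round 5 — no new yes votes; cascade stops.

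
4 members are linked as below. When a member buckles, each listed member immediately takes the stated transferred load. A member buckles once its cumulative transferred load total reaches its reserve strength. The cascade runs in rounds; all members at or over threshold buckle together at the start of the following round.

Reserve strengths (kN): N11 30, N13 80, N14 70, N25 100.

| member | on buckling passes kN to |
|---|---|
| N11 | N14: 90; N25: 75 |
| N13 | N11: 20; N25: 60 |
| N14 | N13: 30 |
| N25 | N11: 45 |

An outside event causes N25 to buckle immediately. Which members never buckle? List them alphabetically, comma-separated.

N13

Round 1 — N25 buckles (initial).
  N11: +45 → 45 ≥ 30
Round 2 — N11 buckles.
  N14: +90 → 90 ≥ 70
Round 3 — N14 buckles.
  N13: +30 → 30 < 80
No further bucklings.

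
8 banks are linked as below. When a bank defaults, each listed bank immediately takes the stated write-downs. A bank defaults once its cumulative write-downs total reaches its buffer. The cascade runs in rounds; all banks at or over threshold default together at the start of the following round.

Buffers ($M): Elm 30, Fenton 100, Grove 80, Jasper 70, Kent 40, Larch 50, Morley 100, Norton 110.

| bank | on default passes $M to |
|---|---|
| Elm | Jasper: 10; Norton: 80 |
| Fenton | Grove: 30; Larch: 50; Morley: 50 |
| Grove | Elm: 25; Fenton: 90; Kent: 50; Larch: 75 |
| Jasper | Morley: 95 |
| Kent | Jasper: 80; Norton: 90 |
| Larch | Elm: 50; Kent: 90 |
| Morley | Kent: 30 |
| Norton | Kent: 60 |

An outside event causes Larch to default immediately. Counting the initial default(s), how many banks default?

Round 1 — Larch defaults (initial).
  Elm: +50 → 50 ≥ 30
  Kent: +90 → 90 ≥ 40
Round 2 — Elm, Kent default.
  Jasper: +10+80 → 90 ≥ 70
  Norton: +80+90 → 170 ≥ 110
Round 3 — Jasper, Norton default.
  Morley: +95 → 95 < 100
No further defaults.

5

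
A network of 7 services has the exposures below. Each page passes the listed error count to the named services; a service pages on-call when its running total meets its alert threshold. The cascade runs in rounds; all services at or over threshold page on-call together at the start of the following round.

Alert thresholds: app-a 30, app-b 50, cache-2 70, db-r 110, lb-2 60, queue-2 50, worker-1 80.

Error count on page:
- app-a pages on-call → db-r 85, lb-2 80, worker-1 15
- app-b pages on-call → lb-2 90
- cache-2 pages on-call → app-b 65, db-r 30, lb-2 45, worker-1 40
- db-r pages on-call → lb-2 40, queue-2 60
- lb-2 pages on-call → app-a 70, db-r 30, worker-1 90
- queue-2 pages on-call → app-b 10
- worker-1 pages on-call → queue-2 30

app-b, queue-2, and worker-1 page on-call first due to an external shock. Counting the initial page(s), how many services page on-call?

6

Round 1 — app-b, queue-2, worker-1 page on-call (initial).
  lb-2: +90 → 90 ≥ 60
Round 2 — lb-2 pages on-call.
  app-a: +70 → 70 ≥ 30
  db-r: +30 → 30 < 110
Round 3 — app-a pages on-call.
  db-r: +85 → 115 ≥ 110
Round 4 — db-r pages on-call.
No further pages.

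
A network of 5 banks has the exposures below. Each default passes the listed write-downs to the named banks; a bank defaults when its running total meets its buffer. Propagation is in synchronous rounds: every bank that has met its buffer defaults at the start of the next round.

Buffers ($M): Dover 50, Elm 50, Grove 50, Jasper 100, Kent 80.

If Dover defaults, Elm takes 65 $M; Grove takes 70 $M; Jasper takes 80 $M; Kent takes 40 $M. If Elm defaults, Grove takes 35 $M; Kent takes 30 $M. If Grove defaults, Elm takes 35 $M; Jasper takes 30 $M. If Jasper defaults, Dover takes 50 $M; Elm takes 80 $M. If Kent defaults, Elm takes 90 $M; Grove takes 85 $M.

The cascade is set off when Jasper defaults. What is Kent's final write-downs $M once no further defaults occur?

Round 1 — Jasper defaults (initial).
  Dover: +50 → 50 ≥ 50
  Elm: +80 → 80 ≥ 50
Round 2 — Dover, Elm default.
  Grove: +70+35 → 105 ≥ 50
  Kent: +40+30 → 70 < 80
Round 3 — Grove defaults.
No further defaults.

70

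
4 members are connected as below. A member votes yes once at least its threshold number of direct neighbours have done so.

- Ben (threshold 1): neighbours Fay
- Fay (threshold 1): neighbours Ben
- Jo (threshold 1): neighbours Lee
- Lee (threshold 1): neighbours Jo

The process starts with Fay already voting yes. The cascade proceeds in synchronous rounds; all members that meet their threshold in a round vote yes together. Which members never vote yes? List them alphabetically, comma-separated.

Round 1 — Fay votes yes (initial).
Round 2 — checking thresholds:
  Ben: 1 of 1 neighbours ≥ 1, votes yes.
Round 3 — no new yes votes; cascade stops.

Jo, Lee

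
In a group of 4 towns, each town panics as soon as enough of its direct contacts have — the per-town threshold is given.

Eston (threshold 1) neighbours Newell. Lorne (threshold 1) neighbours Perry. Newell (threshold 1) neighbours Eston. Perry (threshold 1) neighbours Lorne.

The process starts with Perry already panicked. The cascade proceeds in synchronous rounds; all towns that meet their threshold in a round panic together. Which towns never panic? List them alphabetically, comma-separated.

Eston, Newell

Round 1 — Perry panics (initial).
Round 2 — checking thresholds:
  Lorne: 1 of 1 neighbours ≥ 1, panics.
Round 3 — no new panics; cascade stops.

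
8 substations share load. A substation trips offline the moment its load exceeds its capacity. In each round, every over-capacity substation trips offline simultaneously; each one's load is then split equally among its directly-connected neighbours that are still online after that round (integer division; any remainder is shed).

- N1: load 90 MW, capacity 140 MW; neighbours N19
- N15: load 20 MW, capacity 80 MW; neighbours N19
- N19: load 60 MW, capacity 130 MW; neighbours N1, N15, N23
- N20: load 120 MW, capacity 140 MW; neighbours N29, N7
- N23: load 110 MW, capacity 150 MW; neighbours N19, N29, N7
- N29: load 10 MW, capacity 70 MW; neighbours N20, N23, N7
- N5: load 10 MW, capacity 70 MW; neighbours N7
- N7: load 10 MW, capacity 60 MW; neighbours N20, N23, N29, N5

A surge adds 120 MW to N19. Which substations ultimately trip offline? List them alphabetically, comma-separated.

Round 1 — N19 at 180 > 130. N19 trips offline.
  N19 sheds 180 MW to N1, N15, N23: 60 each.
    N1: 90+60 = 150 > 140
    N15: 20+60 = 80 ≤ 80
    N23: 110+60 = 170 > 150
Round 2 — N1, N23 trip offline.
  N1 sheds 150 MW: no online neighbours, lost.
  N23 sheds 170 MW to N29, N7: 85 each.
    N29: 10+85 = 95 > 70
    N7: 10+85 = 95 > 60
Round 3 — N29, N7 trip offline.
  N29 sheds 95 MW to N20: 95 each.
    N20: 120+95 = 215 > 140
  N7 sheds 95 MW to N20, N5: 47 each (1 lost).
    N20: 215+47 = 262 > 140
    N5: 10+47 = 57 ≤ 70
Round 4 — N20 trips offline.
  N20 sheds 262 MW: no online neighbours, lost.
No further trips.

N1, N19, N20, N23, N29, N7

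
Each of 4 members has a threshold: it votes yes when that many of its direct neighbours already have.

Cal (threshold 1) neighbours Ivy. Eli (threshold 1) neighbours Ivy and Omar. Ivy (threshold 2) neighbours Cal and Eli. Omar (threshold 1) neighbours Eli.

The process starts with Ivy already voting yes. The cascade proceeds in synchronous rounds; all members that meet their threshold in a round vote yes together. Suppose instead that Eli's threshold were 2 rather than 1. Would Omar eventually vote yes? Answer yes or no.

no

With Eli's threshold at 2:
Round 1 — Ivy votes yes (initial).
Round 2 — checking thresholds:
  Cal: 1 of 1 neighbours ≥ 1, votes yes.
  Eli: 1 of 2 neighbours < 2, not yet.
Round 3 — no new yes votes; cascade stops.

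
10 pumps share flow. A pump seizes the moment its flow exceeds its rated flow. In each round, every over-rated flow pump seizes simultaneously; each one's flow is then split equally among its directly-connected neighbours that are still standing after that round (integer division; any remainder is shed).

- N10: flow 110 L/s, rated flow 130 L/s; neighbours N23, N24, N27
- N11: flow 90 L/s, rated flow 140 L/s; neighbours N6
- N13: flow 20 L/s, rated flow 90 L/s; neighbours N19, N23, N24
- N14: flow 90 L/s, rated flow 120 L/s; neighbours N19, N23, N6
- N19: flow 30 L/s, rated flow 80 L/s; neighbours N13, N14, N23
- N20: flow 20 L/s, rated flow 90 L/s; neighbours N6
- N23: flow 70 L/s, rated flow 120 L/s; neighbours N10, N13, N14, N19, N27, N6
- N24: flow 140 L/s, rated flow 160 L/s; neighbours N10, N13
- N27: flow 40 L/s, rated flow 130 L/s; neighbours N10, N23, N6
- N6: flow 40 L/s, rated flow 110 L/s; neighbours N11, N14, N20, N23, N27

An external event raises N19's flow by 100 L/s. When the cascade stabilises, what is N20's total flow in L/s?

Round 1 — N19 at 130 > 80. N19 seizes.
  N19 sheds 130 L/s to N13, N14, N23: 43 each (1 lost).
    N13: 20+43 = 63 ≤ 90
    N14: 90+43 = 133 > 120
    N23: 70+43 = 113 ≤ 120
Round 2 — N14 seizes.
  N14 sheds 133 L/s to N23, N6: 66 each (1 lost).
    N23: 113+66 = 179 > 120
    N6: 40+66 = 106 ≤ 110
Round 3 — N23 seizes.
  N23 sheds 179 L/s to N10, N13, N27, N6: 44 each (3 lost).
    N10: 110+44 = 154 > 130
    N13: 63+44 = 107 > 90
    N27: 40+44 = 84 ≤ 130
    N6: 106+44 = 150 > 110
Round 4 — N10, N13, N6 seize.
  N10 sheds 154 L/s to N24, N27: 77 each.
    N24: 140+77 = 217 > 160
    N27: 84+77 = 161 > 130
  N13 sheds 107 L/s to N24: 107 each.
    N24: 217+107 = 324 > 160
  N6 sheds 150 L/s to N11, N20, N27: 50 each.
    N11: 90+50 = 140 ≤ 140
    N20: 20+50 = 70 ≤ 90
    N27: 161+50 = 211 > 130
Round 5 — N24, N27 seize.
  N24 sheds 324 L/s: no online neighbours, lost.
  N27 sheds 211 L/s: no online neighbours, lost.
No further seizures.

70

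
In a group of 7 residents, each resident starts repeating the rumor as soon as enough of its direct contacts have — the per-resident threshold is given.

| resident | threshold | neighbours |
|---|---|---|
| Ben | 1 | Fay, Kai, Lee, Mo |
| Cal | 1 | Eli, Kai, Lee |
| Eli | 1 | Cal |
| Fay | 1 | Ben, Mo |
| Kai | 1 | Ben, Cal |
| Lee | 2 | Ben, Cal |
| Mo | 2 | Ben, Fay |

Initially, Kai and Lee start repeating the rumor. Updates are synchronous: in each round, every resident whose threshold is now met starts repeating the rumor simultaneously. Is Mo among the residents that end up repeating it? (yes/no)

Round 1 — Kai, Lee start repeating the rumor (initial).
Round 2 — checking thresholds:
  Ben: 2 of 4 neighbours ≥ 1, starts repeating the rumor.
  Cal: 2 of 3 neighbours ≥ 1, starts repeating the rumor.
Round 3 — checking thresholds:
  Eli: 1 of 1 neighbours ≥ 1, starts repeating the rumor.
  Fay: 1 of 2 neighbours ≥ 1, starts repeating the rumor.
  Mo: 1 of 2 neighbours < 2, holds.
Round 4 — checking thresholds:
  Mo: 2 of 2 neighbours ≥ 2, starts repeating the rumor.
Round 5 — no new spreads; cascade stops.

yes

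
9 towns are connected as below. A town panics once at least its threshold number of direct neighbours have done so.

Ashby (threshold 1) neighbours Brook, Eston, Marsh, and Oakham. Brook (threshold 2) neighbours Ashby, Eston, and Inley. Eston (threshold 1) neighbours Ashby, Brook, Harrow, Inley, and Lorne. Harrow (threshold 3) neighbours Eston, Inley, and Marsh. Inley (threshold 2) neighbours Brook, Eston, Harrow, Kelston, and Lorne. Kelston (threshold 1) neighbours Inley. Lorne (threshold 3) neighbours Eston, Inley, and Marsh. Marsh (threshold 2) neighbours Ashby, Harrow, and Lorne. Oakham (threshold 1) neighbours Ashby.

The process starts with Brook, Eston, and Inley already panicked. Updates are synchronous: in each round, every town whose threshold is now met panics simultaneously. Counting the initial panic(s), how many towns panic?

Round 1 — Brook, Eston, Inley panic (initial).
Round 2 — checking thresholds:
  Ashby: 2 of 4 neighbours ≥ 1, panics.
  Harrow: 2 of 3 neighbours < 3, holds.
  Kelston: 1 of 1 neighbours ≥ 1, panics.
  Lorne: 2 of 3 neighbours < 3, holds.
Round 3 — checking thresholds:
  Harrow: 2 of 3 neighbours < 3, holds.
  Lorne: 2 of 3 neighbours < 3, holds.
  Marsh: 1 of 3 neighbours < 2, holds.
  Oakham: 1 of 1 neighbours ≥ 1, panics.
Round 4 — no new panics; cascade stops.

6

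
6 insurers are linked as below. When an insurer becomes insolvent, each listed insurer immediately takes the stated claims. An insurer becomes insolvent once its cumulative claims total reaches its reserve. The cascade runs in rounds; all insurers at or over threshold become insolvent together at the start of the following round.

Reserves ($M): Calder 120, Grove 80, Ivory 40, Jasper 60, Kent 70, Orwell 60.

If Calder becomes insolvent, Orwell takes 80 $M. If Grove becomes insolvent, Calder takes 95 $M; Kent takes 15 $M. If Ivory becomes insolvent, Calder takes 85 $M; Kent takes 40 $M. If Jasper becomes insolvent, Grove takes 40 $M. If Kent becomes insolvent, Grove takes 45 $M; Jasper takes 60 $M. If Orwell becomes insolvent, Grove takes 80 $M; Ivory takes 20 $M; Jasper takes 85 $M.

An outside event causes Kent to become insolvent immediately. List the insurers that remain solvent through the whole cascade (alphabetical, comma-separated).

Round 1 — Kent becomes insolvent (initial).
  Grove: +45 → 45 < 80
  Jasper: +60 → 60 ≥ 60
Round 2 — Jasper becomes insolvent.
  Grove: +40 → 85 ≥ 80
Round 3 — Grove becomes insolvent.
  Calder: +95 → 95 < 120
No further insolvencies.

Calder, Ivory, Orwell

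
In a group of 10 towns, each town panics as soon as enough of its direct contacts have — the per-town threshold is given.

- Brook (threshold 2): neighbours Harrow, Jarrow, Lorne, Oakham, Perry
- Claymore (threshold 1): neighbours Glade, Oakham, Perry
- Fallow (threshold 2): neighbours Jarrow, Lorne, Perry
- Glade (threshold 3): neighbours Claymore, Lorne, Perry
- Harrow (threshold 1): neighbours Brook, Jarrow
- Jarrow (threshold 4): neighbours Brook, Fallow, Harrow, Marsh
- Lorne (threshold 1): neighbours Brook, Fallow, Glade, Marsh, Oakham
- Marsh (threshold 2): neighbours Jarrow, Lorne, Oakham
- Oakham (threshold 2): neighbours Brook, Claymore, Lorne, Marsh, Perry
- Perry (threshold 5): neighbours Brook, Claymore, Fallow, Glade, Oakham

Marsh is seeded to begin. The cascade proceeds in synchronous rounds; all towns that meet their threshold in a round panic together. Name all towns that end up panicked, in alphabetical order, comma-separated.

Round 1 — Marsh panics (initial).
Round 2 — checking thresholds:
  Jarrow: 1 of 4 neighbours < 4, below threshold.
  Lorne: 1 of 5 neighbours ≥ 1, panics.
  Oakham: 1 of 5 neighbours < 2, below threshold.
Round 3 — checking thresholds:
  Brook: 1 of 5 neighbours < 2, below threshold.
  Fallow: 1 of 3 neighbours < 2, below threshold.
  Glade: 1 of 3 neighbours < 3, below threshold.
  Jarrow: 1 of 4 neighbours < 4, below threshold.
  Oakham: 2 of 5 neighbours ≥ 2, panics.
Round 4 — checking thresholds:
  Brook: 2 of 5 neighbours ≥ 2, panics.
  Claymore: 1 of 3 neighbours ≥ 1, panics.
  Fallow: 1 of 3 neighbours < 2, below threshold.
  Glade: 1 of 3 neighbours < 3, below threshold.
  Jarrow: 1 of 4 neighbours < 4, below threshold.
  Perry: 1 of 5 neighbours < 5, below threshold.
Round 5 — checking thresholds:
  Fallow: 1 of 3 neighbours < 2, below threshold.
  Glade: 2 of 3 neighbours < 3, below threshold.
  Harrow: 1 of 2 neighbours ≥ 1, panics.
  Jarrow: 2 of 4 neighbours < 4, below threshold.
  Perry: 3 of 5 neighbours < 5, below threshold.
Round 6 — no new panics; cascade stops.

Brook, Claymore, Harrow, Lorne, Marsh, Oakham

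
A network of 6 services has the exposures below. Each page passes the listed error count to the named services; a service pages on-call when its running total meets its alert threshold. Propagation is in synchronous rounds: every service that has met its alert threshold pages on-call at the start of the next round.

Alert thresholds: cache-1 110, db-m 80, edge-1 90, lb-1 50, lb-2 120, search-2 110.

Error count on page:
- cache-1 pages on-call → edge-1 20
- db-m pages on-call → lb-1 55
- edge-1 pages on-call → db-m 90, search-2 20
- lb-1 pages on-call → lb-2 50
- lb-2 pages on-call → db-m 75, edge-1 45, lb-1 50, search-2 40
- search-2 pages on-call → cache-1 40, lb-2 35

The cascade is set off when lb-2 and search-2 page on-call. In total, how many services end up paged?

Round 1 — lb-2, search-2 page on-call (initial).
  cache-1: +40 → 40 < 110
  db-m: +75 → 75 < 80
  edge-1: +45 → 45 < 90
  lb-1: +50 → 50 ≥ 50
Round 2 — lb-1 pages on-call.
No further pages.

3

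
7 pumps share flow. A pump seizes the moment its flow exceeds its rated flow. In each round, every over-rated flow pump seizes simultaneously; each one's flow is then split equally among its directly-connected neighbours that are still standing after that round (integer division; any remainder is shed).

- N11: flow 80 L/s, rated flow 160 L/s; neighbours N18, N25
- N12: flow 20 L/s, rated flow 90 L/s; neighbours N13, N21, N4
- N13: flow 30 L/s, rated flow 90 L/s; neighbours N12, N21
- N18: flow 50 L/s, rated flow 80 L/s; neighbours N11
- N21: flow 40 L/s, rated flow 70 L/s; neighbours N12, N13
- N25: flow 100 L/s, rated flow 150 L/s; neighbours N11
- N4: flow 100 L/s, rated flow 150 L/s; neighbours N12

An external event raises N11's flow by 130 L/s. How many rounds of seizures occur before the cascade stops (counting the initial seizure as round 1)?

Round 1 — N11 at 210 > 160. N11 seizes.
  N11 sheds 210 L/s to N18, N25: 105 each.
    N18: 50+105 = 155 > 80
    N25: 100+105 = 205 > 150
Round 2 — N18, N25 seize.
  N18 sheds 155 L/s: no online neighbours, lost.
  N25 sheds 205 L/s: no online neighbours, lost.
No further seizures.

2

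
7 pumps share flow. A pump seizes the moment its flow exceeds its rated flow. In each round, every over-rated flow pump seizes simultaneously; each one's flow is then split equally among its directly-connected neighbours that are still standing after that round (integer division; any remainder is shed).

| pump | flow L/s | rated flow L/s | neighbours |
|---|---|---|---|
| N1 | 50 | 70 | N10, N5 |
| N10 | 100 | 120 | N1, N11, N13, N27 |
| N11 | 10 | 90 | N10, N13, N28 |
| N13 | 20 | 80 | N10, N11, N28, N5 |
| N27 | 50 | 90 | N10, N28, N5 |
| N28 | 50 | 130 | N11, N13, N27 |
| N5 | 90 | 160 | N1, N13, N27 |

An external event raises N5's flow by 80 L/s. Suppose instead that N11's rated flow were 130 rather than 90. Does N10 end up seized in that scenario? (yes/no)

yes

With N11's rated flow at 130:
Round 1 — N5 at 170 > 160. N5 seizes.
  N5 sheds 170 L/s to N1, N13, N27: 56 each (2 lost).
    N1: 50+56 = 106 > 70
    N13: 20+56 = 76 ≤ 80
    N27: 50+56 = 106 > 90
Round 2 — N1, N27 seize.
  N1 sheds 106 L/s to N10: 106 each.
    N10: 100+106 = 206 > 120
  N27 sheds 106 L/s to N10, N28: 53 each.
    N10: 206+53 = 259 > 120
    N28: 50+53 = 103 ≤ 130
Round 3 — N10 seizes.
  N10 sheds 259 L/s to N11, N13: 129 each (1 lost).
    N11: 10+129 = 139 > 130
    N13: 76+129 = 205 > 80
Round 4 — N11, N13 seize.
  N11 sheds 139 L/s to N28: 139 each.
    N28: 103+139 = 242 > 130
  N13 sheds 205 L/s to N28: 205 each.
    N28: 242+205 = 447 > 130
Round 5 — N28 seizes.
  N28 sheds 447 L/s: no online neighbours, lost.
No further seizures.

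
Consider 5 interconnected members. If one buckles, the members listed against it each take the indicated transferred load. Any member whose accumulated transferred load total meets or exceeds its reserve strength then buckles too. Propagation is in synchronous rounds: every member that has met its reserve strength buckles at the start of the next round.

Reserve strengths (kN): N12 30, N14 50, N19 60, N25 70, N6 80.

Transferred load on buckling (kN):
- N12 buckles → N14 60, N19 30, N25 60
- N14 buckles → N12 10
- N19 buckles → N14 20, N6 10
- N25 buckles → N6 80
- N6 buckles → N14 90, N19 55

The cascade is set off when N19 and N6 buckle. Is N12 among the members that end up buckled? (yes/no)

Round 1 — N19, N6 buckle (initial).
  N14: +20+90 → 110 ≥ 50
Round 2 — N14 buckles.
  N12: +10 → 10 < 30
No further bucklings.

no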